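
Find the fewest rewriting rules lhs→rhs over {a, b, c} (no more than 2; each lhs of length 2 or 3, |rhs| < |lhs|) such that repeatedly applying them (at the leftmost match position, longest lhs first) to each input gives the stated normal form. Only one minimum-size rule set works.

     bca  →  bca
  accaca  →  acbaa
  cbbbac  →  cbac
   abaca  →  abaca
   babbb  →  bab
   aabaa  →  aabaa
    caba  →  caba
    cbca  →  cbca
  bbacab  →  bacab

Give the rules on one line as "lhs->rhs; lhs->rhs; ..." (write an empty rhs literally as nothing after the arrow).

  | bca
  | accaca => acbaa
  | cbbbac => cbbac => cbac
  | abaca

bb->b; cac->ba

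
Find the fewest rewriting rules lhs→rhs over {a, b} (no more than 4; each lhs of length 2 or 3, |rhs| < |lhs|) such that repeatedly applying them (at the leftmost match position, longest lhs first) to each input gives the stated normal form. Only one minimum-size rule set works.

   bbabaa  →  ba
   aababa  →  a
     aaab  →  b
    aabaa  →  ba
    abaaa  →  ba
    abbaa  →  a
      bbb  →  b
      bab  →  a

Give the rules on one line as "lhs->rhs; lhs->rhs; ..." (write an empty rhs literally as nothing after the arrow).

  | bbabaa => aabaa => abaa => baa => ba
  | aababa => ababa => baba => bba => aa => a
  | aaab => aab => ab => b
  | aabaa => abaa => baa => ba

aa->a; ab->b; bb->a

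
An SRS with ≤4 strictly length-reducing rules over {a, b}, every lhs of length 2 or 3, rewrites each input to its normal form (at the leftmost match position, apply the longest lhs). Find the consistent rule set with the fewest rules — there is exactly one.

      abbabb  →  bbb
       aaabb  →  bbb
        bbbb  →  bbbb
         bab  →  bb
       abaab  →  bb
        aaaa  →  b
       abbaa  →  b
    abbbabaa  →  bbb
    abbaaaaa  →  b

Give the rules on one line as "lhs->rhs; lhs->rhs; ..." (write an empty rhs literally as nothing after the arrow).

  | abbabb => babb => bbb
  | aaabb => babb => bbb
  | bbbb
  | bab => bb

aa->b; ab->; ba->b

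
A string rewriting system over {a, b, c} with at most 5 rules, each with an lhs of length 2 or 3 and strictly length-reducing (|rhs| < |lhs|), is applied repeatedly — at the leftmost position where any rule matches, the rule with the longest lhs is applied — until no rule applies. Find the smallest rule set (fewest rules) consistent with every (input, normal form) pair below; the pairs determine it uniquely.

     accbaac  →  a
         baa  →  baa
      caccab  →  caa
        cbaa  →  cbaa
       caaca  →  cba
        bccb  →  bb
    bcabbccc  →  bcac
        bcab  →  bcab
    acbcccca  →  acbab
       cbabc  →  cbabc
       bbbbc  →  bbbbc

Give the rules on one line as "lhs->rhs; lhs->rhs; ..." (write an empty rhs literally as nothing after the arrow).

  | accbaac => abaac => abb => a
  | baa
  | caccab => caabb => caa
  | cbaa

aac->b; abb->a; cc->; cca->ab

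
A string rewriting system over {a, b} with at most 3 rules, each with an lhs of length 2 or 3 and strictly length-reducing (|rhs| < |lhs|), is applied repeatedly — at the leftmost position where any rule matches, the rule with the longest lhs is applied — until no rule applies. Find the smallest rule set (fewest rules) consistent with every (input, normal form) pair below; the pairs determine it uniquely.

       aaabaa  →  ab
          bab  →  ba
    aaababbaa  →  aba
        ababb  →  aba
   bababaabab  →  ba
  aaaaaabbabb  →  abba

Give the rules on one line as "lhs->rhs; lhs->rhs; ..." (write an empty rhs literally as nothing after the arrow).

  | aaabaa => abaa => ab
  | bab => ba
  | aaababbaa => ababbaa => ababaa => abaaa => aba
  | ababb => abab => aba

aa->; aab->ab; bab->ba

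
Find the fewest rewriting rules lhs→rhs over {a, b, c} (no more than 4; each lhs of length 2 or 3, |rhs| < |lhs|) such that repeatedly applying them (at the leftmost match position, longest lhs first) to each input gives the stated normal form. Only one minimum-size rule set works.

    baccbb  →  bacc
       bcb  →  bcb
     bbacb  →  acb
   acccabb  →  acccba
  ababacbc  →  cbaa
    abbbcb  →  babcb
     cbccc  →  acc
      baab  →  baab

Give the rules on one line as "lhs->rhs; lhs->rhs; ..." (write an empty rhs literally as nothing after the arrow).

  | baccbb => bacc
  | bcb
  | bbacb => acb
  | acccabb => acccba

aba->c; abb->ba; bb->; cbc->a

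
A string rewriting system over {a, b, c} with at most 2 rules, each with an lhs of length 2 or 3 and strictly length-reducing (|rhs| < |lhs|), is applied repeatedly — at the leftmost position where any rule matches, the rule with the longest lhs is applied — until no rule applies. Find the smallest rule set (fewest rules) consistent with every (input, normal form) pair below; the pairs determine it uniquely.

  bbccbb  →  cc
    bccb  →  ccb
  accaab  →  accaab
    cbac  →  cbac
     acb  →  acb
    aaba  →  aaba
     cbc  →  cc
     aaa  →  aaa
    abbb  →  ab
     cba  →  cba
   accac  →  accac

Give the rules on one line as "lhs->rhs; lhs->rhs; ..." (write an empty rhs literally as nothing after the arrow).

bb->; bc->c

  | bbccbb => ccbb => cc
  | bccb => ccb
  | accaab
  | cbac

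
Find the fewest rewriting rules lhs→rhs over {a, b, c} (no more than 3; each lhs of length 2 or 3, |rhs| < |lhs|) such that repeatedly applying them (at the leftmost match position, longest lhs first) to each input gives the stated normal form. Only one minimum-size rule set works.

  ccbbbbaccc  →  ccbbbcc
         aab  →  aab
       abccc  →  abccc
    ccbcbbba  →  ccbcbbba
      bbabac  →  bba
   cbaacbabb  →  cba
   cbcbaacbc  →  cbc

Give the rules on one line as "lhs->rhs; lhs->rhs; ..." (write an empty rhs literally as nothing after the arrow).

  | ccbbbbaccc => ccbbbcc
  | aab
  | abccc
  | ccbcbbba

abb->; acb->; bac->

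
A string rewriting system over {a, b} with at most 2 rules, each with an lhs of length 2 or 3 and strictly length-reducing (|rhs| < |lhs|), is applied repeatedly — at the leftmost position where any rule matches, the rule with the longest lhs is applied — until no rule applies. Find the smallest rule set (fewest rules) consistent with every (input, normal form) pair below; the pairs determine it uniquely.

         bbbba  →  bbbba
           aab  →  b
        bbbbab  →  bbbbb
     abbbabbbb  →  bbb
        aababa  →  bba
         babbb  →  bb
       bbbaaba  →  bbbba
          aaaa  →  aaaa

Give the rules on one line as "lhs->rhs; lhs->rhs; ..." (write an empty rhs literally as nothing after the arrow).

ab->b; abb->

  | bbbba
  | aab => ab => b
  | bbbbab => bbbbb
  | abbbabbbb => babbbb => bbb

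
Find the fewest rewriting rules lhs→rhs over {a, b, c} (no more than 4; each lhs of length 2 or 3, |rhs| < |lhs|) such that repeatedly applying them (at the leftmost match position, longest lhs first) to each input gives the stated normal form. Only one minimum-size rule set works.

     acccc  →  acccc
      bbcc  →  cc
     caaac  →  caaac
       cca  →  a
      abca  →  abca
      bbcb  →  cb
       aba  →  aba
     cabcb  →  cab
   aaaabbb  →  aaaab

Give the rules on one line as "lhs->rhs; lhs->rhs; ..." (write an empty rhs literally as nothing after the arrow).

  | acccc
  | bbcc => cc
  | caaac
  | cca => a

bb->; bcb->b; cca->a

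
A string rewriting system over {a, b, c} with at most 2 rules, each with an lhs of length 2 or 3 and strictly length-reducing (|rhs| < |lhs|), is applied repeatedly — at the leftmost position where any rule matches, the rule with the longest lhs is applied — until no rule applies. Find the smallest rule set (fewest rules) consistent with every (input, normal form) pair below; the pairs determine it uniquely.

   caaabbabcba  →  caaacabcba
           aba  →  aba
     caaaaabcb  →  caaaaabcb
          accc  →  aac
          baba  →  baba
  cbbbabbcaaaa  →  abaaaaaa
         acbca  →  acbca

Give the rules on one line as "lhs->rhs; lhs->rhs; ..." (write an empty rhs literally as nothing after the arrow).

bb->c; cc->a

  | caaabbabcba => caaacabcba
  | aba
  | caaaaabcb
  | accc => aac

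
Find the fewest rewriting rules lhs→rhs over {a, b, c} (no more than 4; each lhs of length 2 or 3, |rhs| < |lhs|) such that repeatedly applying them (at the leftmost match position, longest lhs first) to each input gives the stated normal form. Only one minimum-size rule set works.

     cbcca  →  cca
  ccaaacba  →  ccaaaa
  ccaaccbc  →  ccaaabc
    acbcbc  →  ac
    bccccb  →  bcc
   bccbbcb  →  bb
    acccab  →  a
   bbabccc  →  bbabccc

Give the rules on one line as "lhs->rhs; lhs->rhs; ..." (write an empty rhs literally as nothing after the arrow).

  | cbcca => cca
  | ccaaacba => ccaaaa
  | ccaaccbc => ccaaabc
  | acbcbc => acbc => ac

aca->c; acc->aa; cb->; ccb->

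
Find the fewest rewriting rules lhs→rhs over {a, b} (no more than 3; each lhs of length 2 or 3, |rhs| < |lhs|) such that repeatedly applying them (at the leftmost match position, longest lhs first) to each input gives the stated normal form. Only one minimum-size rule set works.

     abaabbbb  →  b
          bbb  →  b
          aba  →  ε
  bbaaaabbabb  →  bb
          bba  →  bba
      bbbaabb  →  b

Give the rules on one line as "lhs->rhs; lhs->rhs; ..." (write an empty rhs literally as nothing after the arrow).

ab->; aba->; bbb->b

  | abaabbbb => abbbb => bbb => b
  | bbb => b
  | aba => ε
  | bbaaaabbabb => bbaaababb => bbaabb => bbab => bb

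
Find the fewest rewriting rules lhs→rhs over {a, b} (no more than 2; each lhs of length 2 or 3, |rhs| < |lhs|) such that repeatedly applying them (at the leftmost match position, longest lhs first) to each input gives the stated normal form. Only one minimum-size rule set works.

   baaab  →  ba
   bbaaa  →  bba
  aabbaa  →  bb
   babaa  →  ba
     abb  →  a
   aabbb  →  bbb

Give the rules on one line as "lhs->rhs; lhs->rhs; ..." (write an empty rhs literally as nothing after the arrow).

  | baaab => bab => ba
  | bbaaa => bba
  | aabbaa => bbaa => bb
  | babaa => baaa => ba

aa->; ab->a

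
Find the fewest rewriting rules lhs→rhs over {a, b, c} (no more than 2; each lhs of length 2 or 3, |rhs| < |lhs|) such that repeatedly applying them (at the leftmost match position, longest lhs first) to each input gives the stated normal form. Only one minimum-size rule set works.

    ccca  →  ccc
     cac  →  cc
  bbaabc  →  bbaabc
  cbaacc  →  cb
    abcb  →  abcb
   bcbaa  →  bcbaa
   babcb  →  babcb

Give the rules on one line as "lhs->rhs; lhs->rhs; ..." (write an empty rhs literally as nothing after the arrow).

ac->; ca->c

  | ccca => ccc
  | cac => cc
  | bbaabc
  | cbaacc => cbac => cb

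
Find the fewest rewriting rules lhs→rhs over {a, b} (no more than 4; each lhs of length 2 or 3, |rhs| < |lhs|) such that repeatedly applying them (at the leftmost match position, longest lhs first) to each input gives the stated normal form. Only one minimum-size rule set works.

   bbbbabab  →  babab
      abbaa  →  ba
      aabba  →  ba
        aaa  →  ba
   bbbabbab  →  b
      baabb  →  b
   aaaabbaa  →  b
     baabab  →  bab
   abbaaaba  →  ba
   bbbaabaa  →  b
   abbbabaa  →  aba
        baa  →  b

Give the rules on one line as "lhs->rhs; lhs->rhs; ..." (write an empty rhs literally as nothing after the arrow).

aa->b; abb->a; bb->b

  | bbbbabab => bbbabab => bbabab => babab
  | abbaa => aaa => ba
  | aabba => bbba => bba => ba
  | aaa => ba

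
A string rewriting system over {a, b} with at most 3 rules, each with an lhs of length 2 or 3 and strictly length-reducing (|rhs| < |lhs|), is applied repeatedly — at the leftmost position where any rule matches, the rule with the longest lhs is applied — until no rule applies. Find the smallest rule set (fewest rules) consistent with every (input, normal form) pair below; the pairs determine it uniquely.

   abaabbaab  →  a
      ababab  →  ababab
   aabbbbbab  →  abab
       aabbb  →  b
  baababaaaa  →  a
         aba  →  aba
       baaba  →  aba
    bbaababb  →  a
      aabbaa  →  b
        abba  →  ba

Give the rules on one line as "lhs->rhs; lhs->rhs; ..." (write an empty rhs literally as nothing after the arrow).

  | abaabbaab => abbbbaab => aabbaab => bbbaab => abaab => abbb => aab => bb => a
  | ababab
  | aabbbbbab => bbbbbbab => abbbbab => aabbab => bbbab => abab
  | aabbb => bbbb => abb => aa => b

aa->b; bb->a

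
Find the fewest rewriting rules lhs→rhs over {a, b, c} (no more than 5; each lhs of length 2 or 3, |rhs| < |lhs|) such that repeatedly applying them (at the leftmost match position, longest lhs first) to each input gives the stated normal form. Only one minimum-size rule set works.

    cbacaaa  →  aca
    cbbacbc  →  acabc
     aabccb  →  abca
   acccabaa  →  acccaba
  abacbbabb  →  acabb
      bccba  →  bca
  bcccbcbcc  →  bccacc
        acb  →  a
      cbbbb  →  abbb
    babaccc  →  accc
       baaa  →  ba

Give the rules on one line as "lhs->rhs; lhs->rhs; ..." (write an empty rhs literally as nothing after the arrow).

aa->a; bab->; bac->ca; cb->a

  | cbacaaa => aacaaa => acaaa => acaa => aca
  | cbbacbc => abacbc => acabc
  | aabccb => abccb => abca
  | acccabaa => acccaba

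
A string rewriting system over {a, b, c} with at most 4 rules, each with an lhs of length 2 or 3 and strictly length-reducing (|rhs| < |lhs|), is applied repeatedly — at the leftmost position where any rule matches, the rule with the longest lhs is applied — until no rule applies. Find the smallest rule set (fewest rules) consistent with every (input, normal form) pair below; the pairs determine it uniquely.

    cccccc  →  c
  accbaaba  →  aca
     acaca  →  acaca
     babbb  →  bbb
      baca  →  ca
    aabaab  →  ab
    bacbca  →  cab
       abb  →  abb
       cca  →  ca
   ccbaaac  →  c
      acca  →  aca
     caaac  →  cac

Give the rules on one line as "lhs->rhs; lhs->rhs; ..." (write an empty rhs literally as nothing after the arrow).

aa->; ba->; bca->ab; cc->c

  | cccccc => ccccc => cccc => ccc => cc => c
  | accbaaba => acbaaba => acaba => aca
  | acaca
  | babbb => bbb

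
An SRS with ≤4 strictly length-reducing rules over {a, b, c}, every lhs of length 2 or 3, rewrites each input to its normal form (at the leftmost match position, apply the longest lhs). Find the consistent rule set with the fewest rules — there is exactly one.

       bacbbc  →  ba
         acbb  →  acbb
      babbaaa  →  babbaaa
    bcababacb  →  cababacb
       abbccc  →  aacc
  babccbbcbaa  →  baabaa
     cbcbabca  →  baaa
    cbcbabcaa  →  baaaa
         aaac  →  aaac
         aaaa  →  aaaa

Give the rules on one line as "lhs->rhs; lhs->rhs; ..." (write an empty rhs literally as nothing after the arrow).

  | bacbbc => bacbc => ba
  | acbb
  | babbaaa
  | bcababacb => cababacb

abc->aa; bc->c; cbc->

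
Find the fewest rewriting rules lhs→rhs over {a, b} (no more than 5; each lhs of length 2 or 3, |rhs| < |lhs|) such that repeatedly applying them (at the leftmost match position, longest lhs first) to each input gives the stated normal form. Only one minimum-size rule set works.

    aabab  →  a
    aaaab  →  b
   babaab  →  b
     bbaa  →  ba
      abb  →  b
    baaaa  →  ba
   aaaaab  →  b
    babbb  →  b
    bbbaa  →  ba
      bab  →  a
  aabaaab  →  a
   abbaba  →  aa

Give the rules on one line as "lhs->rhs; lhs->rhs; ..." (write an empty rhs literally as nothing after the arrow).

ab->b; baa->ba; bab->a; bb->b

  | aabab => abab => bab => a
  | aaaab => aaab => aab => ab => b
  | babaab => aaab => aab => ab => b
  | bbaa => baa => ba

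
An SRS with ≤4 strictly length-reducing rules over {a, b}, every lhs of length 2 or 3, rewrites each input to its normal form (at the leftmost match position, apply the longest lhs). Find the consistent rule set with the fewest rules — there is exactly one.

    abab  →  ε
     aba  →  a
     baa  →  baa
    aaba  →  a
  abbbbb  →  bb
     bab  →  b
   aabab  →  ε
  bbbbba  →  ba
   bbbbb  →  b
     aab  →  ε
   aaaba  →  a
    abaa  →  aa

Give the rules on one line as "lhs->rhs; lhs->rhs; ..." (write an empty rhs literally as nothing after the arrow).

  | abab => ab => ε
  | aba => a
  | baa
  | aaba => aba => a

aab->ab; ab->; bbb->b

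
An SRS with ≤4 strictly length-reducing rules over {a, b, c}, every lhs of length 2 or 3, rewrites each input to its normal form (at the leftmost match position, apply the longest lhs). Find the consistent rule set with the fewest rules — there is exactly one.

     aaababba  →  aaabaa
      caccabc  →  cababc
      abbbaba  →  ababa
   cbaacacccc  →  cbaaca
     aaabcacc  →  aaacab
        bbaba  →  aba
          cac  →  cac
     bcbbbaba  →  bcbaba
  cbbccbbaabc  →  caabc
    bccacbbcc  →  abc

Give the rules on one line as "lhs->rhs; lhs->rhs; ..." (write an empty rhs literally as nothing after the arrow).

  | aaababba => aaabaa
  | caccabc => cababc
  | abbbaba => ababa
  | cbaacacccc => cbaacabcc => cbaacabb => cbaaca

bb->; bca->ca; cc->b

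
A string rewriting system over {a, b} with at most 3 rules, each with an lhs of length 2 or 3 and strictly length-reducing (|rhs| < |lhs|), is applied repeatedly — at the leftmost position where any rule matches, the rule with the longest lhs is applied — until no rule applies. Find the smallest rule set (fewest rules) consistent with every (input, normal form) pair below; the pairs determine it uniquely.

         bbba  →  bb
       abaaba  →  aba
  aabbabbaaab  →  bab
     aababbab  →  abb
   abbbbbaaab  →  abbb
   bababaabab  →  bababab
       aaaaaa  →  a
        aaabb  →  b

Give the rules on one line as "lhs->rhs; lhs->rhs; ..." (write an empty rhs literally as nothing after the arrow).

aa->a; aab->; bba->b

  | bbba => bb
  | abaaba => aba
  | aabbabbaaab => babbaaab => babaab => bab
  | aababbab => abbab => abb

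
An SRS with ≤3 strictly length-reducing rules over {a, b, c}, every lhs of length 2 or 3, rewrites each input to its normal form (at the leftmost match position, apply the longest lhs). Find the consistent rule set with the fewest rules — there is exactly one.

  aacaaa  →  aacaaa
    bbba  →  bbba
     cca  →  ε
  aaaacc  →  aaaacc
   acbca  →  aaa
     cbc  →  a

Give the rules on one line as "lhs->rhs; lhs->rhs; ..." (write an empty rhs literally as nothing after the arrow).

  | aacaaa
  | bbba
  | cca => ε
  | aaaacc

cbc->a; cca->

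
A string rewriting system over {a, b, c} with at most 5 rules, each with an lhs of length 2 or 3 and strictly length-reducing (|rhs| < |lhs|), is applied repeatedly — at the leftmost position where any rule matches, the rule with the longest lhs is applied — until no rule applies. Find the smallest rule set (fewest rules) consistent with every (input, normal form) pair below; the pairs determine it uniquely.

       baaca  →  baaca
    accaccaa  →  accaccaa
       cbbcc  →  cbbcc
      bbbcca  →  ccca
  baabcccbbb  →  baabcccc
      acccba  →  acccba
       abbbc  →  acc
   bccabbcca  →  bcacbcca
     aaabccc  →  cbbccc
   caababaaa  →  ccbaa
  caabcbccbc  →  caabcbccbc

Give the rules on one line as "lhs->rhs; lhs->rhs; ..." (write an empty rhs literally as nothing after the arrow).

  | baaca
  | accaccaa
  | cbbcc
  | bbbcca => ccca

aaa->cb; bab->; bbb->c; cab->ac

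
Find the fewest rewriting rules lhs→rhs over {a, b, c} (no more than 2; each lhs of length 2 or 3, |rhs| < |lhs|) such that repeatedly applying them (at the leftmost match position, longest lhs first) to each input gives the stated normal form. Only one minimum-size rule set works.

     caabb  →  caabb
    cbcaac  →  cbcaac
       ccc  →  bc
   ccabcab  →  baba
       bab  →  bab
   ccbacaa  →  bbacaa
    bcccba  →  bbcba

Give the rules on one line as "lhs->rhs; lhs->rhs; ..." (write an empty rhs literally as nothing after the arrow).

cab->a; cc->b

  | caabb
  | cbcaac
  | ccc => bc
  | ccabcab => babcab => baba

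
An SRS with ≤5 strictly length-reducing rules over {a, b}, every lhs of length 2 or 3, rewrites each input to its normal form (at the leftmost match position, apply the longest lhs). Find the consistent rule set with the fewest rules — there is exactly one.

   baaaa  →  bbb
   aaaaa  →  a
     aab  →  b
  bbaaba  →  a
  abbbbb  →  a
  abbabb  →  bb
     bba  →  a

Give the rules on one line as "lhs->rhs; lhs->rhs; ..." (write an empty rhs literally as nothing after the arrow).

aa->; ab->a; ba->a; baa->bb

  | baaaa => bbaa => bbb
  | aaaaa => aaa => a
  | aab => b
  | bbaaba => bbbba => bbba => bba => ba => a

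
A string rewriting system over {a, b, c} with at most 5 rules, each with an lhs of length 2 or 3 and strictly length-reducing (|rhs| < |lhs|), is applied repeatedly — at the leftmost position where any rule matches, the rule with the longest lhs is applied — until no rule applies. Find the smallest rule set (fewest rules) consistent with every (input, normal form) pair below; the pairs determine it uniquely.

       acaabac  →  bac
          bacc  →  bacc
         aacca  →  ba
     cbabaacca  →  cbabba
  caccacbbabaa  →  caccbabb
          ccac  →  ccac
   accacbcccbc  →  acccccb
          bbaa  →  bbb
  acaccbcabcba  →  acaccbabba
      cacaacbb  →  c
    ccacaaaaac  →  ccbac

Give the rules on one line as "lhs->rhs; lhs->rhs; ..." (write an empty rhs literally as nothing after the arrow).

  | acaabac => acbbac => bac
  | bacc
  | aacca => bcca => bca => ba
  | cbabaacca => cbabbcca => cbabbca => cbabba

aa->b; acb->; bc->b; cbb->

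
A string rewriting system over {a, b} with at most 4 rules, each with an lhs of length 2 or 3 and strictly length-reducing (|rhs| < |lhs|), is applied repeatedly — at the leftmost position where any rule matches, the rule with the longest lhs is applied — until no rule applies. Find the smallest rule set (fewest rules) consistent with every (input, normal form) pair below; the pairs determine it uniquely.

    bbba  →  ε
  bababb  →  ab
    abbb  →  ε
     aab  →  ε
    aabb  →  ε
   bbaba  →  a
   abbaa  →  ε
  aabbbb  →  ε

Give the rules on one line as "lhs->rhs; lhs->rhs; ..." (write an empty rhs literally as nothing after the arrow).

aa->; aab->aa; aba->; bb->a

  | bbba => aba => ε
  | bababb => bbb => ab
  | abbb => aab => aa => ε
  | aab => aa => ε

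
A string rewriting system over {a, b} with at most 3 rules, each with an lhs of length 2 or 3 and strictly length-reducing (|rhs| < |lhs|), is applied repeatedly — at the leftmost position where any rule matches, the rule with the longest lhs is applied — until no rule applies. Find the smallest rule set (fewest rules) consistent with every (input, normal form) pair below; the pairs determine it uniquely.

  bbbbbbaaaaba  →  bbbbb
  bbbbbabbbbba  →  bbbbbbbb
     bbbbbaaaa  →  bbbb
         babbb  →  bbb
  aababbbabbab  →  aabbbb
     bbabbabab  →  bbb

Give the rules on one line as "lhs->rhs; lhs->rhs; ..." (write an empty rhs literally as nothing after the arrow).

  | bbbbbbaaaaba => bbbbbbaaaba => bbbbbbaaba => bbbbbbaba => bbbbbba => bbbbb
  | bbbbbabbbbba => bbbbbbbbba => bbbbbbbb
  | bbbbbaaaa => bbbbbaaa => bbbbbaa => bbbbba => bbbb
  | babbb => bbb

ba->; baa->ba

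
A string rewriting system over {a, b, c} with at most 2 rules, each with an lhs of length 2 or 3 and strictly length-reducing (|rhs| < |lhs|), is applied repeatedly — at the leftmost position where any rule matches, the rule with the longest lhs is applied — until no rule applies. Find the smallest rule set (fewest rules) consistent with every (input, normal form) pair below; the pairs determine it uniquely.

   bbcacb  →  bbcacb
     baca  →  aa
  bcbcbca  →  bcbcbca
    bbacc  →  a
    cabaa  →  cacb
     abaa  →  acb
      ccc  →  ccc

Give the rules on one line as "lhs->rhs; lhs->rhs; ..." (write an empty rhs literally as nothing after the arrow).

baa->cb; bac->a

  | bbcacb
  | baca => aa
  | bcbcbca
  | bbacc => bac => a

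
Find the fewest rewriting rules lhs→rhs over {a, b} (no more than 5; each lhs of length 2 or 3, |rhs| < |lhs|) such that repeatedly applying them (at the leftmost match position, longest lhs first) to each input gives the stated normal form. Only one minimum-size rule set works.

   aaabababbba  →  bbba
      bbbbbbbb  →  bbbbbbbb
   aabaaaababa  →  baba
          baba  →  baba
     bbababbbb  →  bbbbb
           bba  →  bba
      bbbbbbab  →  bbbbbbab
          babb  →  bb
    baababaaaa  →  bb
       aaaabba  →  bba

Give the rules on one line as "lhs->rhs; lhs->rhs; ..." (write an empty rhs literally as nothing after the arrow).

aa->; aaa->ba; aab->; abb->b

  | aaabababbba => babababbba => bababbba => babbba => bbba
  | bbbbbbbb
  | aabaaaababa => aaaababa => baababa => baba
  | baba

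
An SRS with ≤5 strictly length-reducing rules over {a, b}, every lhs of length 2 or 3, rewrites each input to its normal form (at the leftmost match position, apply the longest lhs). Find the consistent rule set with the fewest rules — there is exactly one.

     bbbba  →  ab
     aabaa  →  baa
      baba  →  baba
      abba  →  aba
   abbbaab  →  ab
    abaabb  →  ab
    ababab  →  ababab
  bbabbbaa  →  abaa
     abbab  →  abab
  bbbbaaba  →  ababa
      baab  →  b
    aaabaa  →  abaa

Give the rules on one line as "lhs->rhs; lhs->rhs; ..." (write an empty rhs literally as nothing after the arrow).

  | bbbba => bbba => bba => ab
  | aabaa => baa
  | baba
  | abba => aba

aab->b; abb->ab; bb->b; bba->ab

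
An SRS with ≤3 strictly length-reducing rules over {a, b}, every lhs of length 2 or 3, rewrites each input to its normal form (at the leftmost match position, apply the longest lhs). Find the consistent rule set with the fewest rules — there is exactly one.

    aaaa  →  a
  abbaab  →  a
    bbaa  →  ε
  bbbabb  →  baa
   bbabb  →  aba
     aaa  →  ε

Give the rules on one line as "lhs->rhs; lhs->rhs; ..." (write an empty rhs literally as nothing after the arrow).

aaa->; abb->ba; bb->a

  | aaaa => a
  | abbaab => baaab => bb => a
  | bbaa => aaa => ε
  | bbbabb => ababb => abba => baa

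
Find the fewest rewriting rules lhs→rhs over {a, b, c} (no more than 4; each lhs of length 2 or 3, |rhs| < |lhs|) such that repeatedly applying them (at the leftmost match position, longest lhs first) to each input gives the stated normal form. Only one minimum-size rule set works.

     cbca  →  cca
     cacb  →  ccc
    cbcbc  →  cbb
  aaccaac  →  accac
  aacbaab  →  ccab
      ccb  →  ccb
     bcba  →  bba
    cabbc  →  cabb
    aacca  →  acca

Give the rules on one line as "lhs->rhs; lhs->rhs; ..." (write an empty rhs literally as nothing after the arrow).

aa->a; acb->cc; bc->b; bca->ca

  | cbca => cca
  | cacb => ccc
  | cbcbc => cbbc => cbb
  | aaccaac => accaac => accac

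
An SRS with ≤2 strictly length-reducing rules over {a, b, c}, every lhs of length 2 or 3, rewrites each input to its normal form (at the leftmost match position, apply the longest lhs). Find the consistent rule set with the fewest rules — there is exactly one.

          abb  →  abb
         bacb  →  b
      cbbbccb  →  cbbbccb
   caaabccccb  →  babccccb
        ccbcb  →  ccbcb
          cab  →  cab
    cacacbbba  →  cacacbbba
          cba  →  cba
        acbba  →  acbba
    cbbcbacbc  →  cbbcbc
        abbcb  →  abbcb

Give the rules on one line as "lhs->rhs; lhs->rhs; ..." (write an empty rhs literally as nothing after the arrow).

  | abb
  | bacb => b
  | cbbbccb
  | caaabccccb => babccccb

bac->; caa->b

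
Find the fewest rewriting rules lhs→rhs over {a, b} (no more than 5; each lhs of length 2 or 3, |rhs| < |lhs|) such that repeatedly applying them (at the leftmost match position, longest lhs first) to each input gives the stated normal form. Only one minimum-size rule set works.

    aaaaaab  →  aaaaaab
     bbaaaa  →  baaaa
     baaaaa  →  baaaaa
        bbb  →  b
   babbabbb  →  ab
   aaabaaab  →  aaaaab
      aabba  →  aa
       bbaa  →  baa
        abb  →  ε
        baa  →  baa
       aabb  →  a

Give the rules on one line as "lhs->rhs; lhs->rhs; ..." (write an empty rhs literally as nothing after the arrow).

  | aaaaaab
  | bbaaaa => baaaa
  | baaaaa
  | bbb => bb => b

aba->a; abb->; bab->aa; bb->b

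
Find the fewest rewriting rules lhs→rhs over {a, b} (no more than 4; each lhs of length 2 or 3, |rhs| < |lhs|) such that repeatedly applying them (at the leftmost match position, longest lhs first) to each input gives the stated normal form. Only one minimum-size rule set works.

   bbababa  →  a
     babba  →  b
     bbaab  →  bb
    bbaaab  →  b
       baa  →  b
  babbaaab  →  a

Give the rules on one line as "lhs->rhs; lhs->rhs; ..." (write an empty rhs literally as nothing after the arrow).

  | bbababa => bababa => ababa => aaba => bba => ba => a
  | babba => abba => aba => aa => b
  | bbaab => baab => aab => bb
  | bbaaab => baaab => aaab => b

aa->b; aaa->; ab->a; ba->a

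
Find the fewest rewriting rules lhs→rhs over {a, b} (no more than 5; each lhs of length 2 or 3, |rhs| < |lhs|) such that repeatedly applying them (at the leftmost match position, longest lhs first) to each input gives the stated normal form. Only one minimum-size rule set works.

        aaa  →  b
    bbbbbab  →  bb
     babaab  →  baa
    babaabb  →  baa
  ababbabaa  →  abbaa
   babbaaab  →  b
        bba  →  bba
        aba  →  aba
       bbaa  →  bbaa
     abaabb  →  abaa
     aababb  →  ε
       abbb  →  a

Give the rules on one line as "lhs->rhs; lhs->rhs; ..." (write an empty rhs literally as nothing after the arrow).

  | aaa => b
  | bbbbbab => bbab => bb
  | babaab => baab => baa
  | babaabb => baabb => baab => baa

aaa->b; aab->aa; bab->b; bbb->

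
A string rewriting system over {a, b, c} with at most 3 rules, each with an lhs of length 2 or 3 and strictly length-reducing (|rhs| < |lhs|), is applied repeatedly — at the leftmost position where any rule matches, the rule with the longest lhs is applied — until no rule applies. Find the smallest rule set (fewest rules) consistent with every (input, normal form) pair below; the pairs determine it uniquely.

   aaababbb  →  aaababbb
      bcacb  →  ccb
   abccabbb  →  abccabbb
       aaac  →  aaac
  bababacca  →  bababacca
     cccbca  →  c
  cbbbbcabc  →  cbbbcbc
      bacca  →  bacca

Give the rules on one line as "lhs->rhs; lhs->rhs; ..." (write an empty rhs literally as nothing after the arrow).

  | aaababbb
  | bcacb => ccb
  | abccabbb
  | aaac

bca->c; ccc->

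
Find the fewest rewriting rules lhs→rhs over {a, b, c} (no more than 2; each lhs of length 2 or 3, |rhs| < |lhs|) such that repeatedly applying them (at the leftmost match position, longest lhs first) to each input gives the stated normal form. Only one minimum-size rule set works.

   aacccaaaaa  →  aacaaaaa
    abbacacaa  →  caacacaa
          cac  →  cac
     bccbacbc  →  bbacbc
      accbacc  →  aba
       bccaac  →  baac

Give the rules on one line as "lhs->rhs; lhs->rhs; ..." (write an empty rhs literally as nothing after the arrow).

abb->ca; cc->

  | aacccaaaaa => aacaaaaa
  | abbacacaa => caacacaa
  | cac
  | bccbacbc => bbacbc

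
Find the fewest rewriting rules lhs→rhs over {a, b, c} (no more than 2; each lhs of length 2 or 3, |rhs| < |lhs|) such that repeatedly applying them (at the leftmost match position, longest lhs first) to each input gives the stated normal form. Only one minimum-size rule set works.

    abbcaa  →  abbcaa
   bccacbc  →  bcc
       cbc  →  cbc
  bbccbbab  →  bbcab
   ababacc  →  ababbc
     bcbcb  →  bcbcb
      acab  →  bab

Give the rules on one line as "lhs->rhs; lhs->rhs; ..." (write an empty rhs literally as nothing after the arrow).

  | abbcaa
  | bccacbc => bccbbc => bcc
  | cbc
  | bbccbbab => bbcab

ac->b; cbb->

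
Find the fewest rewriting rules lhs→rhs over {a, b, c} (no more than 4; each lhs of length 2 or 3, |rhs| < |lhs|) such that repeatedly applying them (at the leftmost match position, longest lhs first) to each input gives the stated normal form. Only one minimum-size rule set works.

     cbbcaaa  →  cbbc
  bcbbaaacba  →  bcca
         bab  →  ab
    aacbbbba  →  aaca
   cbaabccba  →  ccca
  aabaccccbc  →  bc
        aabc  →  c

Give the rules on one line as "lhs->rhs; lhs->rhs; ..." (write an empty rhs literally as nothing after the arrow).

  | cbbcaaa => cbbc
  | bcbbaaacba => bcbaaacba => bcaaacba => bccba => bcca
  | bab => ab
  | aacbbbba => aacbbba => aacbba => aacba => aaca

aaa->; aab->; acc->aa; ba->a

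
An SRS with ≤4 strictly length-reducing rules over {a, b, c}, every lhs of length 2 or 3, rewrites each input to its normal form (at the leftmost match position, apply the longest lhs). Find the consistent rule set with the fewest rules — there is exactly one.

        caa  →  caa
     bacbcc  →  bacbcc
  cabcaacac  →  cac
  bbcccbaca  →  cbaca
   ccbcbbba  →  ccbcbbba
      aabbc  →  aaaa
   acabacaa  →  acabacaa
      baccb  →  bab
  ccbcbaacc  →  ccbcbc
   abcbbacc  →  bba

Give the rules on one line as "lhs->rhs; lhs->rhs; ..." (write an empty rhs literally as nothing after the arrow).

aac->; abc->; acc->a; bbc->aa

  | caa
  | bacbcc
  | cabcaacac => caacac => cac
  | bbcccbaca => aaccbaca => cbaca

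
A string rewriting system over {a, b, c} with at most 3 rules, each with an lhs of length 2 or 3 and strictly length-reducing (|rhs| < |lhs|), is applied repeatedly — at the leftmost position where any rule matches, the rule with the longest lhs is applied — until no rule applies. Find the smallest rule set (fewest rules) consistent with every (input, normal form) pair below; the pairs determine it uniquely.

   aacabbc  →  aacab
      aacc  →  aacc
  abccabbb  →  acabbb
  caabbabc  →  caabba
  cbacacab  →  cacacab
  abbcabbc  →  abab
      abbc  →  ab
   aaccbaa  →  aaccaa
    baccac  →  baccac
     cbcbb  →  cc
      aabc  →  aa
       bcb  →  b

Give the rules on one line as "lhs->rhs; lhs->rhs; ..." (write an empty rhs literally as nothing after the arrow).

  | aacabbc => aacab
  | aacc
  | abccabbb => acabbb
  | caabbabc => caabba

bc->; cb->c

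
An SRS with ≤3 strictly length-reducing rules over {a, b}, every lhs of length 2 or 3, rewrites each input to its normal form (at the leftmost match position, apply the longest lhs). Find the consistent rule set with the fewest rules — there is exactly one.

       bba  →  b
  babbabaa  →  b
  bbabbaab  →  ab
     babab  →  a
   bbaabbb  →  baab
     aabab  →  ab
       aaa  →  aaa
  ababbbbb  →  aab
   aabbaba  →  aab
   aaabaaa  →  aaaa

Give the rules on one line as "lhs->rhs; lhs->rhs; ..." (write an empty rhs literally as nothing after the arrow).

aba->; bb->a; bba->b

  | bba => b
  | babbabaa => babbaa => baba => b
  | bbabbaab => bbbaab => abaab => ab
  | babab => bb => a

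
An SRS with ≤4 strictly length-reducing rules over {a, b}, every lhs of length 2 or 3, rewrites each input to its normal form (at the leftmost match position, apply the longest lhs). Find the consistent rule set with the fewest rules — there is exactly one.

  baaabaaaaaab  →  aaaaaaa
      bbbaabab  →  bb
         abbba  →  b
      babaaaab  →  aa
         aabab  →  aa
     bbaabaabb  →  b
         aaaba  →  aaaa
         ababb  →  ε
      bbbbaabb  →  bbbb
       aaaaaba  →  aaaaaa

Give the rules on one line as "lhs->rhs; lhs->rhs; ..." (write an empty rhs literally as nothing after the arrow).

ab->; aba->aa; ba->

  | baaabaaaaaab => aabaaaaaab => aaaaaaaab => aaaaaaa
  | bbbaabab => bbabab => bbab => bb
  | abbba => bba => b
  | babaaaab => baaaab => aaab => aa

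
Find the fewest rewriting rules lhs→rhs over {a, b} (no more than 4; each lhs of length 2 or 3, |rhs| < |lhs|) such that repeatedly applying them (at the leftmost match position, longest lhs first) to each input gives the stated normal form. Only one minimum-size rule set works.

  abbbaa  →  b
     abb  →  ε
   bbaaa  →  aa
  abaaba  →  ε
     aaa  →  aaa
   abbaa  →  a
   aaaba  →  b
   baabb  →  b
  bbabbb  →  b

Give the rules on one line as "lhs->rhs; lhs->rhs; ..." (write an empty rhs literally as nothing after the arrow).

  | abbbaa => bbbaa => baa => ba => b
  | abb => bb => ε
  | bbaaa => aa
  | abaaba => baaba => baba => bba => ε

ab->b; ba->b; bb->; bba->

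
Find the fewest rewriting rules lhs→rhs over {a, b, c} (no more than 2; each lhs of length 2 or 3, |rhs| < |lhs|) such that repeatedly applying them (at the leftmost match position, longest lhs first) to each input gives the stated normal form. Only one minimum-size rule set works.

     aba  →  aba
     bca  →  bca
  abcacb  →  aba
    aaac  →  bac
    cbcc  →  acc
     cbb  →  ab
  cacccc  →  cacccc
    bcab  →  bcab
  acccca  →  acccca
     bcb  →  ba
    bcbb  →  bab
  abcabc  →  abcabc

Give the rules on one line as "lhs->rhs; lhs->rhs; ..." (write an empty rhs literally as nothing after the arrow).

aa->b; cb->a

  | aba
  | bca
  | abcacb => abcaa => abcb => aba
  | aaac => bac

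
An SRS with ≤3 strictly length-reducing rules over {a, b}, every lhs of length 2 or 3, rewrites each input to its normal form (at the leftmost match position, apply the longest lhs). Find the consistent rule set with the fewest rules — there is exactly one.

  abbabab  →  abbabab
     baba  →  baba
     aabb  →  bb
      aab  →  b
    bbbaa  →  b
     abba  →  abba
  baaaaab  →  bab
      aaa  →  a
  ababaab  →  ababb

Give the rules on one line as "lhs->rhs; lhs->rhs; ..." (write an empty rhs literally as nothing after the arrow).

aa->; bbb->b

  | abbabab
  | baba
  | aabb => bb
  | aab => b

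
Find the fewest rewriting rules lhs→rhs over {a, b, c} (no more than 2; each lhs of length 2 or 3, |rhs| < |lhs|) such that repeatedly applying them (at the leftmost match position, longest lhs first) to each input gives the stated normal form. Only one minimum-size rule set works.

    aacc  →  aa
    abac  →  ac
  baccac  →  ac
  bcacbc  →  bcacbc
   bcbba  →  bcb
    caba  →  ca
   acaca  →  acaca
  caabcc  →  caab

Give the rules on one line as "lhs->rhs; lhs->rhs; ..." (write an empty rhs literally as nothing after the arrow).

ba->; cc->

  | aacc => aa
  | abac => ac
  | baccac => ccac => ac
  | bcacbc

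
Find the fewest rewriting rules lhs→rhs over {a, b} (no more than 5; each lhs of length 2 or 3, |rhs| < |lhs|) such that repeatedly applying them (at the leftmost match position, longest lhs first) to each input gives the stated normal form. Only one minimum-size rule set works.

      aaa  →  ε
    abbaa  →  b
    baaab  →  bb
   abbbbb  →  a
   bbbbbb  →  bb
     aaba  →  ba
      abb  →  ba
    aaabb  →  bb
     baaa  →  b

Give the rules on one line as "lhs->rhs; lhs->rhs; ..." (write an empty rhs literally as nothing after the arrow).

  | aaa => ε
  | abbaa => baaa => b
  | baaab => bb
  | abbbbb => babbb => bbab => bbb => a

aaa->; ab->b; abb->ba; bbb->a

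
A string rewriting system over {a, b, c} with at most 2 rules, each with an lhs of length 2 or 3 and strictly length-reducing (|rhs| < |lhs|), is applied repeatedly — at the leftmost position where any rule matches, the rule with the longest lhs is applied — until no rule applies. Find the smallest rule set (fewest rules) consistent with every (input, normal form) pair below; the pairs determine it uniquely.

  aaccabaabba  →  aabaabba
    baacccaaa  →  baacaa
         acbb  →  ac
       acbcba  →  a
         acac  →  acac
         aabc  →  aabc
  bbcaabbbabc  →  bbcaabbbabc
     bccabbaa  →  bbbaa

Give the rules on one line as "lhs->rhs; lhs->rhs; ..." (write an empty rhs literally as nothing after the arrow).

cb->c; cca->

  | aaccabaabba => aabaabba
  | baacccaaa => baacaa
  | acbb => acb => ac
  | acbcba => accba => acca => a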